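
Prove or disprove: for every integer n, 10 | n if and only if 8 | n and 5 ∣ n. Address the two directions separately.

Converse. Suppose 8 ∣ n and 5 ∣ n. Any common multiple of 8 and 5 is a multiple of their lcm; here gcd(8, 5) = 1, so lcm(8, 5) = 8·5 = 40, so 40 ∣ n. Since 10 ∣ 40, it follows that 10 ∣ n.

Forward direction. This fails: take n = 10. Certainly 10 ∣ 10, but 8 ∤ 10.

Not equivalent: only (⇐) holds.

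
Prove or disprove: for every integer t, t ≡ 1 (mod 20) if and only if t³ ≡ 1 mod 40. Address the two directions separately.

Only the converse holds.

(→) This fails: take t = 21. Then 21 ≡ 1 (mod 20), but 21³ = 9261 ≡ 21 (mod 40), not 1.

(←) Conversely, the residues r modulo 40 with r³ ≡ 1 (mod 40) are exactly {1}, and each is ≡ 1 (mod 20).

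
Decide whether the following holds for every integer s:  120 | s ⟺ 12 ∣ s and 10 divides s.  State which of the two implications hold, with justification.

(⇒) If 120 ∣ s, write s = 120q. Since 120 = 10·12, s = 12·(10q), so 12 ∣ s; and since 120 = 12·10, s = 10·(12q), so 10 ∣ s.

(⇐) This fails: take s = 60. Both 12 ∣ 60 and 10 ∣ 60, yet 60 is not a multiple of 120 (since 60 = 0·120 + 60), so 120 ∤ 60.

The forward direction holds; the converse fails.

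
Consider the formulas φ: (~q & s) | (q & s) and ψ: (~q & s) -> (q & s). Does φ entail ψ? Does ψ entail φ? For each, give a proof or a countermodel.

(⟹) This fails. Under s = T, q = F, the left side is true but the right side is false.

(⟸) This fails. Under s = F, q = F, the left side is false but the right side is true.

(⇒) fails and (⇐) fails.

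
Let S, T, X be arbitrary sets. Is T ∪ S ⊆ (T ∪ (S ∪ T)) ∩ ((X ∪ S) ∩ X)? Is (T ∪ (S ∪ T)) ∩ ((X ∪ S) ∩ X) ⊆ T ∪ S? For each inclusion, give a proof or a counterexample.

The sets are not equal: only the reverse inclusion holds.

(⊆) This inclusion fails. Take S = {1}, T = ∅, X = ∅; then 1 ∈ T ∪ S but 1 ∉ (T ∪ (S ∪ T)) ∩ ((X ∪ S) ∩ X).

(⊇) Let x ∈ (T ∪ (S ∪ T)) ∩ ((X ∪ S) ∩ X). Then either x ∈ S ∩ X and x ∉ T; or x ∈ T ∩ X and x ∉ S; or x ∈ S ∩ T ∩ X. In each case x ∈ T ∪ S, so (T ∪ (S ∪ T)) ∩ ((X ∪ S) ∩ X) ⊆ T ∪ S.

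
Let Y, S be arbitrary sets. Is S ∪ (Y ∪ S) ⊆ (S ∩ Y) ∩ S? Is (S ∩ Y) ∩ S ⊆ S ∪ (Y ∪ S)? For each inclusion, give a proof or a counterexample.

Only the reverse inclusion holds.

Reverse inclusion. Let x ∈ (S ∩ Y) ∩ S. Then x ∈ Y ∩ S, from which x ∈ S ∪ (Y ∪ S).

Forward inclusion. This inclusion fails. Take Y = {1}, S = ∅; then 1 ∈ S ∪ (Y ∪ S) but 1 ∉ (S ∩ Y) ∩ S.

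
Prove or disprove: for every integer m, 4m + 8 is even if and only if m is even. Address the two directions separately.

(⇒) fails; (⇐) holds.

Forward direction. This fails: take m = 1. Then 4m + 8 = 12, which is even, yet m = 1 is odd, not even.

Converse. Suppose m is even. Since 4 is even, 4m is even for every m, so 4m + 8 has the same parity as 8, which is even. Hence 4m + 8 is even.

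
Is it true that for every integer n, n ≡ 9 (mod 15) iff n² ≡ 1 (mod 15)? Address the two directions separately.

Both directions fail.

Forward direction. This fails: take n = 9. Then 9 ≡ 9 (mod 15), but 9² = 81 ≡ 6 (mod 15), not 1.

Converse. This fails: take n = 1. Then 1² = 1 ≡ 1 (mod 15), yet 1 ≡ 1 (mod 15), not 9.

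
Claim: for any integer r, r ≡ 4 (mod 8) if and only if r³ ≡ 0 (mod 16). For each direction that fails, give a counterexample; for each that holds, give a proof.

(⇐) This fails: take r = 0. Then 0³ = 0 ≡ 0 (mod 16), yet 0 ≡ 0 (mod 8), not 4.

(⇒) Suppose r ≡ 4 (mod 8). Working modulo 16, r ∈ {4, 12}; for each such r, r³ ≡ 0 (mod 16).

Not equivalent: only (⇒) holds.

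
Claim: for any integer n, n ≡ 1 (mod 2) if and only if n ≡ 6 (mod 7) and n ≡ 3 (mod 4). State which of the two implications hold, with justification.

(⇒) fails; (⇐) holds.

[⇒] This fails: n = 1 gives 1 ≡ 1 (mod 2) but 1 ≡ 1 (mod 7), so the conjunction on the right does not hold.

[⇐] Conversely, if n ≡ 6 (mod 7) and n ≡ 3 (mod 4), then by the Chinese remainder theorem n ≡ 27 (mod 28). Since 27 ≡ 1 (mod 2) and 2 ∣ 28, we get n ≡ 1 (mod 2).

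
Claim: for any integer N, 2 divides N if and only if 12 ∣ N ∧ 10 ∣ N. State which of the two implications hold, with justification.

[⇒] This fails: take N = 2. Certainly 2 ∣ 2, but 12 ∤ 2.

[⇐] Suppose 12 ∣ N and 10 ∣ N. Any common multiple of 12 and 10 is a multiple of their lcm; here lcm(12, 10) = 12·10/gcd(12, 10) = 120/2 = 60, so 60 ∣ N. Since 2 ∣ 60, it follows that 2 ∣ N.

The forward direction fails; the converse holds.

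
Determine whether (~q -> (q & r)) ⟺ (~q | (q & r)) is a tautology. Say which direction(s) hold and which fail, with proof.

Both directions fail.

(→) This fails. Under q = T, r = F, the left side is true but the right side is false.

(←) This fails. Under q = F, r = F, the left side is false but the right side is true.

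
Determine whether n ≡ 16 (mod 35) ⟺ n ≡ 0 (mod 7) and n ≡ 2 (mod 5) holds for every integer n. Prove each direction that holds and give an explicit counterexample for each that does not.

(⟹) This fails: n = 16 gives 16 ≡ 16 (mod 35) but 16 ≡ 2 (mod 7), so the conjunction on the right does not hold.

(⟸) This fails: n = 7 satisfies both congruences on the right (7 ≡ 0 mod 7 and 7 ≡ 2 mod 5) yet 7 ≡ 7 (mod 35), not 16.

Neither direction holds.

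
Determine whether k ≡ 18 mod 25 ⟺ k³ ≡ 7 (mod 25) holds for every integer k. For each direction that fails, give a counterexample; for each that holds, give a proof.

The biconditional holds.

(→) Suppose k ≡ 18 mod 25. Write k = 25j + 18. Then (25j + 18)³ = 15625j³ + 33750j² + 24300j + 5832 = 25(625j³ + 1350j² + 972j + 233) + 7, so k³ ≡ 7 (mod 25).

(←) Conversely, suppose k³ ≡ 7 (mod 25). The only residue r in {0, …, 24} with r³ ≡ 7 (mod 25) is r = 18, so k ≡ 18 (mod 25).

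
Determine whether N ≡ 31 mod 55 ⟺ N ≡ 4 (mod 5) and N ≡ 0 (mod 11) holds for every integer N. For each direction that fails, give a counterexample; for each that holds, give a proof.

(⇒) fails and (⇐) fails.

(⟹) This fails: N = 31 gives 31 ≡ 31 (mod 55) but 31 ≡ 1 (mod 5), so the conjunction on the right does not hold.

(⟸) This fails: N = 44 satisfies both congruences on the right (44 ≡ 4 mod 5 and 44 ≡ 0 mod 11) yet 44 ≡ 44 (mod 55), not 31.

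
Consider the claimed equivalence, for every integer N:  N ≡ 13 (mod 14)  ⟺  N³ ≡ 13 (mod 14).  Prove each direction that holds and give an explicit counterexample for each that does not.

(⇒) Suppose N ≡ 13 (mod 14). Write N = 14j + 13. Then (14j + 13)³ = 2744j³ + 7644j² + 7098j + 2197 = 14(196j³ + 546j² + 507j + 156) + 13, so N³ ≡ 13 (mod 14).

(⇐) This fails: take N = 3. Then 3³ = 27 ≡ 13 (mod 14), yet 3 ≡ 3 (mod 14), not 13.

Only the forward direction holds.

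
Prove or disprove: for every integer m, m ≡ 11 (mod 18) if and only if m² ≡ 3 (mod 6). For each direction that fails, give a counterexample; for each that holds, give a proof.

Both directions fail.

(⟹) This fails: take m = 11. Then 11 ≡ 11 (mod 18), but 11² = 121 ≡ 1 (mod 6), not 3.

(⟸) This fails: take m = 3. Then 3² = 9 ≡ 3 (mod 6), yet 3 ≡ 3 (mod 18), not 11.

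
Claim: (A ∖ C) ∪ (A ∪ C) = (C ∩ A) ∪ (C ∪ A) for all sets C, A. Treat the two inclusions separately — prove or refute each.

Both inclusions hold; the sets are equal.

Forward inclusion. Let x ∈ (A ∖ C) ∪ (A ∪ C). Then either x ∈ C and x ∉ A; or x ∈ A and x ∉ C; or x ∈ C ∩ A. In each case x ∈ (C ∩ A) ∪ (C ∪ A), so (A ∖ C) ∪ (A ∪ C) ⊆ (C ∩ A) ∪ (C ∪ A).

Reverse inclusion. Let x ∈ (C ∩ A) ∪ (C ∪ A). Then either x ∈ C and x ∉ A; or x ∈ A and x ∉ C; or x ∈ C ∩ A. In each case x ∈ (A ∖ C) ∪ (A ∪ C), so (C ∩ A) ∪ (C ∪ A) ⊆ (A ∖ C) ∪ (A ∪ C).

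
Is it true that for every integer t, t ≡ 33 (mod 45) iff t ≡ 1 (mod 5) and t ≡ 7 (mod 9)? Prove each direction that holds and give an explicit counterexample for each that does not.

Both directions fail.

(⇒) This fails: t = 33 gives 33 ≡ 33 (mod 45) but 33 ≡ 3 (mod 5), so the conjunction on the right does not hold.

(⇐) This fails: t = 16 satisfies both congruences on the right (16 ≡ 1 mod 5 and 16 ≡ 7 mod 9) yet 16 ≡ 16 (mod 45), not 33.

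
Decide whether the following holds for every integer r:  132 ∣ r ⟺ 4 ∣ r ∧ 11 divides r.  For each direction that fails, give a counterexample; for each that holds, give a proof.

(⇒) holds; (⇐) fails.

[⇒] If 132 ∣ r, write r = 132q. Since 132 = 33·4, r = 4·(33q), so 4 ∣ r; and since 132 = 12·11, r = 11·(12q), so 11 ∣ r.

[⇐] This fails: take r = 44. Both 4 ∣ 44 and 11 ∣ 44, yet 44 is not a multiple of 132 (since 44 = 0·132 + 44), so 132 ∤ 44.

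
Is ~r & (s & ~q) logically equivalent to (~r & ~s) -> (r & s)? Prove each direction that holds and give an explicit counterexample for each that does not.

(→) Assume the antecedent. If q is true, the antecedent cannot hold. If q is false, the antecedent forces (q = F, r = F, s = T), and (~r & ~s) -> (r & s) holds there. Either way (~r & ~s) -> (r & s) holds.

(←) This fails. Under q = F, r = T, s = F, the left side is false but the right side is true.

Only the forward implication holds.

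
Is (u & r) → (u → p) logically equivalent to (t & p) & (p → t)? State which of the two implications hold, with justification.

(⇒) This fails. Under r = F, t = F, u = F, p = F, the left side is true but the right side is false.

(⇐) Assume the antecedent. If r is true, the antecedent forces (r = T, t = T, u = F, p = T) or (r = T, t = T, u = T, p = T), and (u & r) → (u → p) holds there. If r is false, (u & r) → (u → p) reduces to true regardless of the other variables. Either way (u & r) → (u → p) holds.

(⇒) fails; (⇐) holds.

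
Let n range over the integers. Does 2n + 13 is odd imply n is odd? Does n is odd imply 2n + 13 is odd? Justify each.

Not equivalent: only (⇐) holds.

(⇐) Suppose n is odd. Since 2 is even, 2n is even for every n, so 2n + 13 has the same parity as 13, which is odd. Hence 2n + 13 is odd.

(⇒) This fails: take n = 0. Then 2n + 13 = 13, which is odd, yet n = 0 is even, not odd.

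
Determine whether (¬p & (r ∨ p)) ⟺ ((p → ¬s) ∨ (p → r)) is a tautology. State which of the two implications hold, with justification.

(→) Assume the antecedent. If s is true, the antecedent forces (s = T, r = T, p = F), and (p → ¬s) ∨ (p → r) holds there. If s is false, (p → ¬s) ∨ (p → r) reduces to true regardless of the other variables. Either way (p → ¬s) ∨ (p → r) holds.

(←) This fails. Under s = F, r = F, p = F, the left side is false but the right side is true.

(⇒) holds; (⇐) fails.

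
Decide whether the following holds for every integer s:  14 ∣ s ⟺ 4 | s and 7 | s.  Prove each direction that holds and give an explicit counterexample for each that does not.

(⇒) fails; (⇐) holds.

(→) This fails: take s = 14. Certainly 14 ∣ 14, but 4 ∤ 14.

(←) Suppose 4 ∣ s and 7 ∣ s. Any common multiple of 4 and 7 is a multiple of their lcm; here gcd(4, 7) = 1, so lcm(4, 7) = 4·7 = 28, so 28 ∣ s. Since 14 ∣ 28, it follows that 14 ∣ s.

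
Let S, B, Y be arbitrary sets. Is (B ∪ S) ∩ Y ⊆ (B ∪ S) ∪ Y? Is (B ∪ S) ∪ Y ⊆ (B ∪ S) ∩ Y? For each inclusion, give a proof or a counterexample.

(⊆) Let x ∈ (B ∪ S) ∩ Y. Then either x ∈ S ∩ Y and x ∉ B; or x ∈ B ∩ Y and x ∉ S; or x ∈ S ∩ B ∩ Y. In each case x ∈ (B ∪ S) ∪ Y, so (B ∪ S) ∩ Y ⊆ (B ∪ S) ∪ Y.

(⊇) This inclusion fails. Take S = {1}, B = ∅, Y = ∅; then 1 ∈ (B ∪ S) ∪ Y but 1 ∉ (B ∪ S) ∩ Y.

The sets are not equal: only the forward inclusion holds.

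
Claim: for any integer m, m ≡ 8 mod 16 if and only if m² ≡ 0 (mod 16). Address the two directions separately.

(⇒) holds; (⇐) fails.

(⟹) Suppose m ≡ 8 mod 16. Write m = 16j + 8. Then (16j + 8)² = 256j² + 256j + 64 = 16(16j² + 16j + 4) + 0, so m² ≡ 0 (mod 16).

(⟸) This fails: take m = 0. Then 0² = 0 ≡ 0 (mod 16), yet 0 ≡ 0 (mod 16), not 8.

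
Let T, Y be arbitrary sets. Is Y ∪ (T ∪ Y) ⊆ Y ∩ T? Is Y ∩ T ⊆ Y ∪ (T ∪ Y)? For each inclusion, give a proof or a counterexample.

The sets are not equal: only the reverse inclusion holds.

(⟸) Let x ∈ Y ∩ T. Then x ∈ T ∩ Y, from which x ∈ Y ∪ (T ∪ Y).

(⟹) This inclusion fails. Take T = {1}, Y = ∅; then 1 ∈ Y ∪ (T ∪ Y) but 1 ∉ Y ∩ T.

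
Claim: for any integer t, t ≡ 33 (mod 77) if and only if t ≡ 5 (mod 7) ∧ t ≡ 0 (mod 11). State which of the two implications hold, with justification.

Both directions hold.

Forward direction. Suppose t ≡ 33 (mod 77); write t = 77j + 33. Since 7 ∣ 77, reducing mod 7 gives t ≡ 33 ≡ 5 (mod 7); since 11 ∣ 77, reducing mod 11 gives t ≡ 33 ≡ 0 (mod 11).

Converse. If t ≡ 5 (mod 7) and t ≡ 0 (mod 11), then by the Chinese remainder theorem t ≡ 33 (mod 77). This is exactly t ≡ 33 (mod 77).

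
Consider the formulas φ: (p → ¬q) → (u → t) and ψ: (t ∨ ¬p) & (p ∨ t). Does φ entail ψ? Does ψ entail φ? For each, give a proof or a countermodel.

(⇒) fails; (⇐) holds.

(⟹) This fails. Under p = F, t = F, q = F, u = F, the left side is true but the right side is false.

(⟸) Assume the antecedent. If t is true, (p → ¬q) → (u → t) reduces to true regardless of the other variables. If t is false, the antecedent cannot hold. Either way (p → ¬q) → (u → t) holds.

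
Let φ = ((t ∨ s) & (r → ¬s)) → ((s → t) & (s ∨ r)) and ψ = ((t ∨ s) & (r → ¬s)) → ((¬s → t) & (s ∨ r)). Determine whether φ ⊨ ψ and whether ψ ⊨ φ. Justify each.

Converse. This fails. Under r = F, t = F, s = T, the left side is false but the right side is true.

Forward direction. Assume the antecedent. If r is true, the consequent reduces to true regardless of the other variables. If r is false, the antecedent forces (r = F, t = F, s = F) or (r = F, t = T, s = T), and the consequent holds there. Either way the consequent holds.

Only the forward direction holds.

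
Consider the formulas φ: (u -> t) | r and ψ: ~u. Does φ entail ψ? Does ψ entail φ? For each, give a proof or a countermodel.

(⟹) This fails. Under r = T, u = T, t = F, the left side is true but the right side is false.

(⟸) Assume the antecedent. If r is true, (u -> t) | r reduces to true regardless of the other variables. If r is false, the antecedent forces (r = F, u = F, t = F) or (r = F, u = F, t = T), and (u -> t) | r holds there. Either way (u -> t) | r holds.

Only the reverse direction holds.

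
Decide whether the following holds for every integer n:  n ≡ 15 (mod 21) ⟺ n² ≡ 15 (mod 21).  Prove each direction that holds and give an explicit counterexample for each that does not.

The forward direction holds; the converse fails.

Forward direction. Suppose n ≡ 15 (mod 21). Write n = 21j + 15. Then (21j + 15)² = 441j² + 630j + 225 = 21(21j² + 30j + 10) + 15, so n² ≡ 15 (mod 21).

Converse. This fails: take n = 6. Then 6² = 36 ≡ 15 (mod 21), yet 6 ≡ 6 (mod 21), not 15.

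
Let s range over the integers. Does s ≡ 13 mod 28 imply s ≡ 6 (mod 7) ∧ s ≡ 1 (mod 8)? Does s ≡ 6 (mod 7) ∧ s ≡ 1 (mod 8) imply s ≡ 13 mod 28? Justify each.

The forward direction fails; the converse holds.

(→) This fails: s = 13 gives 13 ≡ 13 (mod 28) but 13 ≡ 5 (mod 8), so the conjunction on the right does not hold.

(←) Conversely, if s ≡ 6 (mod 7) and s ≡ 1 (mod 8), then by the Chinese remainder theorem s ≡ 41 (mod 56). Since 41 ≡ 13 (mod 28) and 28 ∣ 56, we get s ≡ 13 (mod 28).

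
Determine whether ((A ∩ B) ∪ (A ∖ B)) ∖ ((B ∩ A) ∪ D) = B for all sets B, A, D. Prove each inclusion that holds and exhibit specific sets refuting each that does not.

(⊆) fails and (⊇) fails.

(⟹) This inclusion fails. Take B = ∅, A = {1}, D = ∅; then 1 ∈ ((A ∩ B) ∪ (A ∖ B)) ∖ ((B ∩ A) ∪ D) but 1 ∉ B.

(⟸) This inclusion fails. Take B = {1}, A = ∅, D = ∅; then 1 ∈ B but 1 ∉ ((A ∩ B) ∪ (A ∖ B)) ∖ ((B ∩ A) ∪ D).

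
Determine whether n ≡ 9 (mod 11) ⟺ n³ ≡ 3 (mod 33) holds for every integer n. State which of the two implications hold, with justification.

(⟸) The residues r modulo 33 with r³ ≡ 3 (mod 33) are exactly {9}, and each is ≡ 9 (mod 11).

(⟹) This fails: take n = 20. Then 20 ≡ 9 (mod 11), but 20³ = 8000 ≡ 14 (mod 33), not 3.

Not equivalent: only (⇐) holds.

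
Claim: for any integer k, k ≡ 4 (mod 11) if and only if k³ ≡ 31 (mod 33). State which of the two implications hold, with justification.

[⇒] This fails: take k = 15. Then 15 ≡ 4 (mod 11), but 15³ = 3375 ≡ 9 (mod 33), not 31.

[⇐] Conversely, the residues r modulo 33 with r³ ≡ 31 (mod 33) are exactly {4}, and each is ≡ 4 (mod 11).

(⇒) fails; (⇐) holds.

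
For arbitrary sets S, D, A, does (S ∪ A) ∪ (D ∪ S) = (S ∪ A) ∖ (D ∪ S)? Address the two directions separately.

(⟹) This inclusion fails. Take S = {1}, D = ∅, A = ∅; then 1 ∈ (S ∪ A) ∪ (D ∪ S) but 1 ∉ (S ∪ A) ∖ (D ∪ S).

(⟸) Let x ∈ (S ∪ A) ∖ (D ∪ S). Then x ∈ A and x ∉ S, D, from which x ∈ (S ∪ A) ∪ (D ∪ S).

(⊆) fails; (⊇) holds.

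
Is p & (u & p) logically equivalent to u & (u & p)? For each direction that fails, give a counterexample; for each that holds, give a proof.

Both directions hold.

(←) Assume the antecedent. If p is true, the antecedent forces (p = T, u = T), and p & (u & p) holds there. If p is false, the antecedent cannot hold. Either way p & (u & p) holds.

(→) Assume the antecedent. If p is true, the antecedent forces (p = T, u = T), and u & (u & p) holds there. If p is false, the antecedent cannot hold. Either way u & (u & p) holds.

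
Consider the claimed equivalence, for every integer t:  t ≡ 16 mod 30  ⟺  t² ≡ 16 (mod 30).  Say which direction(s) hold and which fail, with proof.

(⟸) This fails: take t = 4. Then 4² = 16 ≡ 16 (mod 30), yet 4 ≡ 4 (mod 30), not 16.

(⟹) Suppose t ≡ 16 mod 30. Write t = 30j + 16. Then (30j + 16)² = 900j² + 960j + 256 = 30(30j² + 32j + 8) + 16, so t² ≡ 16 (mod 30).

Only the forward direction holds.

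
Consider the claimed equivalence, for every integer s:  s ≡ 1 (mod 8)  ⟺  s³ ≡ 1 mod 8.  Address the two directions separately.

Both directions hold; the statement is true.

Forward direction. Suppose s ≡ 1 (mod 8). Write s = 8j + 1. Then (8j + 1)³ = 512j³ + 192j² + 24j + 1 = 8(64j³ + 24j² + 3j) + 1, so s³ ≡ 1 (mod 8).

Converse. Suppose s³ ≡ 1 (mod 8). The only residue r in {0, …, 7} with r³ ≡ 1 (mod 8) is r = 1, so s ≡ 1 (mod 8).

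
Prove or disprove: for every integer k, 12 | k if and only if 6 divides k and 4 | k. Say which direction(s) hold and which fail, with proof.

Both implications hold.

(→) If 12 ∣ k, write k = 12q. Since 12 = 2·6, k = 6·(2q), so 6 ∣ k; and since 12 = 3·4, k = 4·(3q), so 4 ∣ k.

(←) Suppose 6 ∣ k and 4 ∣ k. Any common multiple of 6 and 4 is a multiple of their lcm; here lcm(6, 4) = 6·4/gcd(6, 4) = 24/2 = 12, so 12 ∣ k.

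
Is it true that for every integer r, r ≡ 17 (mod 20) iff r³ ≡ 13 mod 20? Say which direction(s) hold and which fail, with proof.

(⟹) Suppose r ≡ 17 (mod 20). Write r = 20j + 17. Then (20j + 17)³ = 8000j³ + 20400j² + 17340j + 4913 = 20(400j³ + 1020j² + 867j + 245) + 13, so r³ ≡ 13 (mod 20).

(⟸) Conversely, suppose r³ ≡ 13 (mod 20). The only residue r in {0, …, 19} with r³ ≡ 13 (mod 20) is r = 17, so r ≡ 17 (mod 20).

Both directions hold; the statement is true.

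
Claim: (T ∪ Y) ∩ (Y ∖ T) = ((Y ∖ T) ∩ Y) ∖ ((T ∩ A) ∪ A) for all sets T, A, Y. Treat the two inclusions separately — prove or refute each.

(⊆) fails; (⊇) holds.

(⊆) This inclusion fails. Take T = ∅, A = {1}, Y = {1}; then 1 ∈ (T ∪ Y) ∩ (Y ∖ T) but 1 ∉ ((Y ∖ T) ∩ Y) ∖ ((T ∩ A) ∪ A).

(⊇) Let x ∈ ((Y ∖ T) ∩ Y) ∖ ((T ∩ A) ∪ A). Then x ∈ Y and x ∉ T, A, from which x ∈ (T ∪ Y) ∩ (Y ∖ T).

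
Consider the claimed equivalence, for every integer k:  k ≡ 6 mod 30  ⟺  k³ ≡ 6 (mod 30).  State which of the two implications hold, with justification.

(→) Suppose k ≡ 6 mod 30. Write k = 30j + 6. Then (30j + 6)³ = 27000j³ + 16200j² + 3240j + 216 = 30(900j³ + 540j² + 108j + 7) + 6, so k³ ≡ 6 (mod 30).

(←) Conversely, suppose k³ ≡ 6 (mod 30). The only residue r in {0, …, 29} with r³ ≡ 6 (mod 30) is r = 6, so k ≡ 6 (mod 30).

Equivalent; both directions hold.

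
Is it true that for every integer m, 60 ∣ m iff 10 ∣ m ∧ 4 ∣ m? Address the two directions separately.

The forward direction holds; the converse fails.

(⇒) If 60 ∣ m, write m = 60q. Since 60 = 6·10, m = 10·(6q), so 10 ∣ m; and since 60 = 15·4, m = 4·(15q), so 4 ∣ m.

(⇐) This fails: take m = 20. Both 10 ∣ 20 and 4 ∣ 20, yet 20 is not a multiple of 60 (since 20 = 0·60 + 20), so 60 ∤ 20.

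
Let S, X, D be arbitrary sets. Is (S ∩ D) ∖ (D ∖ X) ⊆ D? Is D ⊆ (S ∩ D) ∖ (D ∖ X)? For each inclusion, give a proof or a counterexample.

Only the forward inclusion holds.

Reverse inclusion. This inclusion fails. Take S = ∅, X = ∅, D = {1}; then 1 ∈ D but 1 ∉ (S ∩ D) ∖ (D ∖ X).

Forward inclusion. Let x ∈ (S ∩ D) ∖ (D ∖ X). Then x ∈ S ∩ X ∩ D, from which x ∈ D.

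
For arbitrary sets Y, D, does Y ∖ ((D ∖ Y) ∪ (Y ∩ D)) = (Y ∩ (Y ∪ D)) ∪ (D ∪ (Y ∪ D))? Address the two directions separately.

Only the forward inclusion holds.

Forward inclusion. Let x ∈ Y ∖ ((D ∖ Y) ∪ (Y ∩ D)). Then x ∈ Y and x ∉ D, from which x ∈ (Y ∩ (Y ∪ D)) ∪ (D ∪ (Y ∪ D)).

Reverse inclusion. This inclusion fails. Take Y = ∅, D = {1}; then 1 ∈ (Y ∩ (Y ∪ D)) ∪ (D ∪ (Y ∪ D)) but 1 ∉ Y ∖ ((D ∖ Y) ∪ (Y ∩ D)).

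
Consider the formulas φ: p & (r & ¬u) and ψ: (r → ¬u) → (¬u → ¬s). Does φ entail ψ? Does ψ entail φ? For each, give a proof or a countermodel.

(⟹) This fails. Under r = T, u = F, s = T, p = T, the left side is true but the right side is false.

(⟸) This fails. Under r = F, u = F, s = F, p = F, the left side is false but the right side is true.

Neither direction holds.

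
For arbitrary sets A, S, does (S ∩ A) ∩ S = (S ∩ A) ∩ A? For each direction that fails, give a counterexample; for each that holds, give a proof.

Both inclusions hold; the sets are equal.

Reverse inclusion. Let x ∈ (S ∩ A) ∩ A. Then x ∈ A ∩ S, from which x ∈ (S ∩ A) ∩ S.

Forward inclusion. Let x ∈ (S ∩ A) ∩ S. Then x ∈ A ∩ S, from which x ∈ (S ∩ A) ∩ A.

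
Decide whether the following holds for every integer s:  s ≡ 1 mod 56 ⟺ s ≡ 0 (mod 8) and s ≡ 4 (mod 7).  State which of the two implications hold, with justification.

Neither direction holds.

Forward direction. This fails: s = 1 gives 1 ≡ 1 (mod 56) but 1 ≡ 1 (mod 8), so the conjunction on the right does not hold.

Converse. This fails: s = 32 satisfies both congruences on the right (32 ≡ 0 mod 8 and 32 ≡ 4 mod 7) yet 32 ≡ 32 (mod 56), not 1.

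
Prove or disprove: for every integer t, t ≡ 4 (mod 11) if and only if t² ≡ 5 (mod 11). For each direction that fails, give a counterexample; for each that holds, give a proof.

[⇒] Suppose t ≡ 4 (mod 11). Write t = 11j + 4. Then (11j + 4)² = 121j² + 88j + 16 = 11(11j² + 8j + 1) + 5, so t² ≡ 5 (mod 11).

[⇐] This fails: take t = 7. Then 7² = 49 ≡ 5 (mod 11), yet 7 ≡ 7 (mod 11), not 4.

Only the forward direction holds.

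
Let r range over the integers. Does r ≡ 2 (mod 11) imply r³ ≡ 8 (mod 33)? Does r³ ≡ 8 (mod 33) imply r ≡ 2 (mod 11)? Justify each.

(⇒) This fails: take r = 13. Then 13 ≡ 2 (mod 11), but 13³ = 2197 ≡ 19 (mod 33), not 8.

(⇐) Conversely, the residues r modulo 33 with r³ ≡ 8 (mod 33) are exactly {2}, and each is ≡ 2 (mod 11).

Only the converse holds.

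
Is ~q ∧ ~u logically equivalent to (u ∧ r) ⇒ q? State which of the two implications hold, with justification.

Only the forward implication holds.

(⟸) This fails. Under u = T, q = F, r = F, the left side is false but the right side is true.

(⟹) Assume the antecedent. If u is true, the antecedent cannot hold. If u is false, (u ∧ r) ⇒ q reduces to true regardless of the other variables. Either way (u ∧ r) ⇒ q holds.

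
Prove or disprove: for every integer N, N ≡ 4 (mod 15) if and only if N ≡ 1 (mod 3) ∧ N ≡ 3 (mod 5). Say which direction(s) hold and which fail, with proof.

(⇒) This fails: N = 4 gives 4 ≡ 4 (mod 15) but 4 ≡ 4 (mod 5), so the conjunction on the right does not hold.

(⇐) This fails: N = 13 satisfies both congruences on the right (13 ≡ 1 mod 3 and 13 ≡ 3 mod 5) yet 13 ≡ 13 (mod 15), not 4.

Both directions fail.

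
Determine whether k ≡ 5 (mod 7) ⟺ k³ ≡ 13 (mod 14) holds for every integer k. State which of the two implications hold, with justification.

[⇒] This fails: take k = 12. Then 12 ≡ 5 (mod 7), but 12³ = 1728 ≡ 6 (mod 14), not 13.

[⇐] This fails: take k = 3. Then 3³ = 27 ≡ 13 (mod 14), yet 3 ≡ 3 (mod 7), not 5.

Neither direction holds.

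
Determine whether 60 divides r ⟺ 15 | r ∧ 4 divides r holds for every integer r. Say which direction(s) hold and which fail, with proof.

(⟹) If 60 ∣ r, write r = 60q. Since 60 = 4·15, r = 15·(4q), so 15 ∣ r; and since 60 = 15·4, r = 4·(15q), so 4 ∣ r.

(⟸) Suppose 15 ∣ r and 4 ∣ r. Any common multiple of 15 and 4 is a multiple of their lcm; here gcd(15, 4) = 1, so lcm(15, 4) = 15·4 = 60, so 60 ∣ r.

Both directions hold; the statement is true.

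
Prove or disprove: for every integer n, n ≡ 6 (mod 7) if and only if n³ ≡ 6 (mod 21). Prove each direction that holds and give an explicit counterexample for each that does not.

Forward direction. This fails: take n = 13. Then 13 ≡ 6 (mod 7), but 13³ = 2197 ≡ 13 (mod 21), not 6.

Converse. This fails: take n = 3. Then 3³ = 27 ≡ 6 (mod 21), yet 3 ≡ 3 (mod 7), not 6.

Both directions fail.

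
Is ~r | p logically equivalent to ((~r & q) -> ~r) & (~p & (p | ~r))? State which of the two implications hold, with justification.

Only the converse holds.

[⇒] This fails. Under p = T, q = F, r = F, the left side is true but the right side is false.

[⇐] Assume the antecedent. If p is true, the antecedent cannot hold. If p is false, the antecedent forces (p = F, q = F, r = F) or (p = F, q = T, r = F), and ~r | p holds there. Either way ~r | p holds.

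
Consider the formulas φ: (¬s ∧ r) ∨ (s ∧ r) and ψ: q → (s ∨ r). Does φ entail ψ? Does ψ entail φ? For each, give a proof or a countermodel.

Only the forward implication holds.

(⟸) This fails. Under r = F, s = F, q = F, the left side is false but the right side is true.

(⟹) Assume the antecedent. If r is true, q → (s ∨ r) reduces to true regardless of the other variables. If r is false, the antecedent cannot hold. Either way q → (s ∨ r) holds.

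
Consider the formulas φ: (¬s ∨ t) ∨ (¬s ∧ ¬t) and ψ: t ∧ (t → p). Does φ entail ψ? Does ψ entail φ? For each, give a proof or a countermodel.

[⇐] Assume the antecedent. If s is true, the antecedent forces (s = T, t = T, p = T), and (¬s ∨ t) ∨ (¬s ∧ ¬t) holds there. If s is false, (¬s ∨ t) ∨ (¬s ∧ ¬t) reduces to true regardless of the other variables. Either way (¬s ∨ t) ∨ (¬s ∧ ¬t) holds.

[⇒] This fails. Under s = F, t = F, p = F, the left side is true but the right side is false.

Not equivalent: only (⇐) holds.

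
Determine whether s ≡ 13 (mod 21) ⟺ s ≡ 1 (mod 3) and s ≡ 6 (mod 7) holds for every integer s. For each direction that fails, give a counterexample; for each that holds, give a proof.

Forward direction. Suppose s ≡ 13 (mod 21); write s = 21j + 13. Since 3 ∣ 21, reducing mod 3 gives s ≡ 13 ≡ 1 (mod 3); since 7 ∣ 21, reducing mod 7 gives s ≡ 13 ≡ 6 (mod 7).

Converse. If s ≡ 1 (mod 3) and s ≡ 6 (mod 7), then by the Chinese remainder theorem s ≡ 13 (mod 21). This is exactly s ≡ 13 (mod 21).

Both directions hold; the statement is true.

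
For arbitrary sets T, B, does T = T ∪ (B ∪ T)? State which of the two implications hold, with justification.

Only the forward inclusion holds.

(⟹) Let x ∈ T. Then either x ∈ T and x ∉ B; or x ∈ T ∩ B. In each case x ∈ T ∪ (B ∪ T), so T ⊆ T ∪ (B ∪ T).

(⟸) This inclusion fails. Take T = ∅, B = {1}; then 1 ∈ T ∪ (B ∪ T) but 1 ∉ T.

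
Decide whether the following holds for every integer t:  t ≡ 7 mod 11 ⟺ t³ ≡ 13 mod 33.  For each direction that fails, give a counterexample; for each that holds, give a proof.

[⇒] This fails: take t = 18. Then 18 ≡ 7 (mod 11), but 18³ = 5832 ≡ 24 (mod 33), not 13.

[⇐] Conversely, the residues r modulo 33 with r³ ≡ 13 (mod 33) are exactly {7}, and each is ≡ 7 (mod 11).

Only the reverse direction holds.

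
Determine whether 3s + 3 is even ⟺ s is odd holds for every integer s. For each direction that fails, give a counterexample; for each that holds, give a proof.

Both directions hold; the statement is true.

(←) Suppose s is odd; write s = 2j + 1. Then 3s + 3 = 3·(2j + 1) + 3 = 2·3j + 6, which is even.

(→) Suppose 3s + 3 is even. Since 3 is odd, 3s and s have the same parity, so 3s + 3 ≡ s + 3 (mod 2). As 3 is odd, 3s + 3 is even exactly when s is odd. Thus s is odd.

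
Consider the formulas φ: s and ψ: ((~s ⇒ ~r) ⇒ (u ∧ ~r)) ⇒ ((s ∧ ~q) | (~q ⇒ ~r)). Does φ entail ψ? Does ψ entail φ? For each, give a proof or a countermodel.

(⇐) This fails. Under u = F, s = F, q = F, r = F, the left side is false but the right side is true.

(⇒) Assume the antecedent. If s is true, the consequent reduces to true regardless of the other variables. If s is false, the antecedent cannot hold. Either way the consequent holds.

Only the forward direction holds.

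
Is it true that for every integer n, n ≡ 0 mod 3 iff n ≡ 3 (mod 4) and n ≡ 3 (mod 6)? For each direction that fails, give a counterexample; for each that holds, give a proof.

(⇒) This fails: n = 0 gives 0 ≡ 0 (mod 3) but 0 ≡ 0 (mod 4), so the conjunction on the right does not hold.

(⇐) Conversely, if n ≡ 3 (mod 4) and n ≡ 3 (mod 6), then by the Chinese remainder theorem n ≡ 3 (mod 12). Since 3 ≡ 0 (mod 3) and 3 ∣ 12, we get n ≡ 0 (mod 3).

Only the converse holds.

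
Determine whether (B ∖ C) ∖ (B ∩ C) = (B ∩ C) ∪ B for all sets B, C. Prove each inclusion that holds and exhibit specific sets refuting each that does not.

(⊆) Let x ∈ (B ∖ C) ∖ (B ∩ C). Then x ∈ B and x ∉ C, from which x ∈ (B ∩ C) ∪ B.

(⊇) This inclusion fails. Take B = {1}, C = {1}; then 1 ∈ (B ∩ C) ∪ B but 1 ∉ (B ∖ C) ∖ (B ∩ C).

Only the forward inclusion holds.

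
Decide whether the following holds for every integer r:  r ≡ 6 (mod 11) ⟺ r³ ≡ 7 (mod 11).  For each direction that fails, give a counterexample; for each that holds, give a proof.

Both implications hold.

(→) Suppose r ≡ 6 (mod 11). Write r = 11j + 6. Then (11j + 6)³ = 1331j³ + 2178j² + 1188j + 216 = 11(121j³ + 198j² + 108j + 19) + 7, so r³ ≡ 7 (mod 11).

(←) For the converse, argue contrapositively. If r ≢ 6 (mod 11), then r is congruent to one of 0, 1, 2, 3, 4, 5, 7, 8, 9, 10 modulo 11, and these give r³ ≡ 0, 1, 8, 5, 9, 4, 2, 6, 3, 10 respectively — never 7.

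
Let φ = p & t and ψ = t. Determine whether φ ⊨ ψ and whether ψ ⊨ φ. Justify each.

[⇒] Assume the antecedent. If t is true, t reduces to true regardless of the other variables. If t is false, the antecedent cannot hold. Either way t holds.

[⇐] This fails. Under t = T, p = F, the left side is false but the right side is true.

(⇒) holds; (⇐) fails.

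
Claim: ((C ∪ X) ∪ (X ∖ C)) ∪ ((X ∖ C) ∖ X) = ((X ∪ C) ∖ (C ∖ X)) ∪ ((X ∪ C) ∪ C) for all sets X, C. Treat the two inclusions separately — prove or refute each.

Forward inclusion. Let x ∈ ((C ∪ X) ∪ (X ∖ C)) ∪ ((X ∖ C) ∖ X). Then either x ∈ X and x ∉ C; or x ∈ C and x ∉ X; or x ∈ X ∩ C. In each case x ∈ ((X ∪ C) ∖ (C ∖ X)) ∪ ((X ∪ C) ∪ C), so ((C ∪ X) ∪ (X ∖ C)) ∪ ((X ∖ C) ∖ X) ⊆ ((X ∪ C) ∖ (C ∖ X)) ∪ ((X ∪ C) ∪ C).

Reverse inclusion. Let x ∈ ((X ∪ C) ∖ (C ∖ X)) ∪ ((X ∪ C) ∪ C). Then either x ∈ X and x ∉ C; or x ∈ C and x ∉ X; or x ∈ X ∩ C. In each case x ∈ ((C ∪ X) ∪ (X ∖ C)) ∪ ((X ∖ C) ∖ X), so ((X ∪ C) ∖ (C ∖ X)) ∪ ((X ∪ C) ∪ C) ⊆ ((C ∪ X) ∪ (X ∖ C)) ∪ ((X ∖ C) ∖ X).

Both inclusions hold.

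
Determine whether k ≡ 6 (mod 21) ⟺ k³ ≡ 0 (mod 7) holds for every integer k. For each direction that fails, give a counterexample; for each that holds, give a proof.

Forward direction. This fails: take k = 6. Then 6 ≡ 6 (mod 21), but 6³ = 216 ≡ 6 (mod 7), not 0.

Converse. This fails: take k = 0. Then 0³ = 0 ≡ 0 (mod 7), yet 0 ≡ 0 (mod 21), not 6.

Both directions fail.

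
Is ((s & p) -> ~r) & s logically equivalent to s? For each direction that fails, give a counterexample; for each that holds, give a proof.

Not equivalent: only (⇒) holds.

(→) Assume the antecedent. If s is true, s reduces to true regardless of the other variables. If s is false, the antecedent cannot hold. Either way s holds.

(←) This fails. Under s = T, p = T, r = T, the left side is false but the right side is true.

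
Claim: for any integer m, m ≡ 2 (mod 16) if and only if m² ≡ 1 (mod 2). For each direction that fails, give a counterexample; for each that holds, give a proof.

(→) This fails: take m = 2. Then 2 ≡ 2 (mod 16), but 2² = 4 ≡ 0 (mod 2), not 1.

(←) This fails: take m = 1. Then 1² = 1 ≡ 1 (mod 2), yet 1 ≡ 1 (mod 16), not 2.

Neither implication holds.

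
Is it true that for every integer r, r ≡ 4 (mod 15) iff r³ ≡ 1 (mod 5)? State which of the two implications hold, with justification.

Both directions fail.

(⇒) This fails: take r = 4. Then 4 ≡ 4 (mod 15), but 4³ = 64 ≡ 4 (mod 5), not 1.

(⇐) This fails: take r = 1. Then 1³ = 1 ≡ 1 (mod 5), yet 1 ≡ 1 (mod 15), not 4.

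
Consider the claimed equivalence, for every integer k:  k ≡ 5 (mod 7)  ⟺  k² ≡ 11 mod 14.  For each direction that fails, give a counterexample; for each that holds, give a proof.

(→) This fails: take k = 12. Then 12 ≡ 5 (mod 7), but 12² = 144 ≡ 4 (mod 14), not 11.

(←) This fails: take k = 9. Then 9² = 81 ≡ 11 (mod 14), yet 9 ≡ 2 (mod 7), not 5.

(⇒) fails and (⇐) fails.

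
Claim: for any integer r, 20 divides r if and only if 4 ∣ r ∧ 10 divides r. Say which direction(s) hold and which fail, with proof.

Equivalent; both directions hold.

(→) If 20 ∣ r, write r = 20q. Since 20 = 5·4, r = 4·(5q), so 4 ∣ r; and since 20 = 2·10, r = 10·(2q), so 10 ∣ r.

(←) Suppose 4 ∣ r and 10 ∣ r. Any common multiple of 4 and 10 is a multiple of their lcm; here lcm(4, 10) = 4·10/gcd(4, 10) = 40/2 = 20, so 20 ∣ r.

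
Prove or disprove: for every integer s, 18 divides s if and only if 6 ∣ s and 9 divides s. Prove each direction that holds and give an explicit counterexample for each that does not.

Both directions hold.

(⇒) If 18 ∣ s, write s = 18q. Since 18 = 3·6, s = 6·(3q), so 6 ∣ s; and since 18 = 2·9, s = 9·(2q), so 9 ∣ s.

(⇐) Suppose 6 ∣ s and 9 ∣ s. Any common multiple of 6 and 9 is a multiple of their lcm; here lcm(6, 9) = 6·9/gcd(6, 9) = 54/3 = 18, so 18 ∣ s.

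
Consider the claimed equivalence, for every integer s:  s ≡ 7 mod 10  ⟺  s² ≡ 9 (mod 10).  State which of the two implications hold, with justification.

Only the forward direction holds.

(⇒) Suppose s ≡ 7 mod 10. Write s = 10j + 7. Then (10j + 7)² = 100j² + 140j + 49 = 10(10j² + 14j + 4) + 9, so s² ≡ 9 (mod 10).

(⇐) This fails: take s = 3. Then 3² = 9 ≡ 9 (mod 10), yet 3 ≡ 3 (mod 10), not 7.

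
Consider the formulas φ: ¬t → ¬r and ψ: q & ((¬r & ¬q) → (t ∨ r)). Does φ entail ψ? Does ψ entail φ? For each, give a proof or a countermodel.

Both directions fail.

Forward direction. This fails. Under q = F, r = F, t = F, the left side is true but the right side is false.

Converse. This fails. Under q = T, r = T, t = F, the left side is false but the right side is true.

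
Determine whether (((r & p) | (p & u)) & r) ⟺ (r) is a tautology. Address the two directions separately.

(⇒) holds; (⇐) fails.

Converse. This fails. Under r = T, p = F, u = F, the left side is false but the right side is true.

Forward direction. Assume the antecedent. If r is true, r reduces to true regardless of the other variables. If r is false, the antecedent cannot hold. Either way r holds.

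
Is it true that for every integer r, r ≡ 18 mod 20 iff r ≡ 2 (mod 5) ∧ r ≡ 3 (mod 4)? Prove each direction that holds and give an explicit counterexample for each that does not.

(⇒) fails and (⇐) fails.

[⇒] This fails: r = 18 gives 18 ≡ 18 (mod 20) but 18 ≡ 3 (mod 5), so the conjunction on the right does not hold.

[⇐] This fails: r = 7 satisfies both congruences on the right (7 ≡ 2 mod 5 and 7 ≡ 3 mod 4) yet 7 ≡ 7 (mod 20), not 18.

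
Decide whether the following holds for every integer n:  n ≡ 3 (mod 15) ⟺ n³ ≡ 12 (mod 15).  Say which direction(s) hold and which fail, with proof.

The biconditional holds.

(←) Suppose n³ ≡ 12 (mod 15). The only residue r in {0, …, 14} with r³ ≡ 12 (mod 15) is r = 3, so n ≡ 3 (mod 15).

(→) Suppose n ≡ 3 (mod 15). Write n = 15j + 3. Then (15j + 3)³ = 3375j³ + 2025j² + 405j + 27 = 15(225j³ + 135j² + 27j + 1) + 12, so n³ ≡ 12 (mod 15).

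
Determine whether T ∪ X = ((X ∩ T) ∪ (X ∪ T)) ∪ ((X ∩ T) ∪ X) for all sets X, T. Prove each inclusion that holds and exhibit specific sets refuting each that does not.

The two sets are equal.

(⊆) Let x ∈ T ∪ X. Then either x ∈ X and x ∉ T; or x ∈ T and x ∉ X; or x ∈ X ∩ T. In each case x ∈ ((X ∩ T) ∪ (X ∪ T)) ∪ ((X ∩ T) ∪ X), so T ∪ X ⊆ ((X ∩ T) ∪ (X ∪ T)) ∪ ((X ∩ T) ∪ X).

(⊇) Let x ∈ ((X ∩ T) ∪ (X ∪ T)) ∪ ((X ∩ T) ∪ X). Then either x ∈ X and x ∉ T; or x ∈ T and x ∉ X; or x ∈ X ∩ T. In each case x ∈ T ∪ X, so ((X ∩ T) ∪ (X ∪ T)) ∪ ((X ∩ T) ∪ X) ⊆ T ∪ X.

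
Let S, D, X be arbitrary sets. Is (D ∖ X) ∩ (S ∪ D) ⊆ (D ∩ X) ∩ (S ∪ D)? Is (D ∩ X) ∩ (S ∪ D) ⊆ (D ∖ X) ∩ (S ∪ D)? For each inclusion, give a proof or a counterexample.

(⊆) fails and (⊇) fails.

(⊆) This inclusion fails. Take S = ∅, D = {1}, X = ∅; then 1 ∈ (D ∖ X) ∩ (S ∪ D) but 1 ∉ (D ∩ X) ∩ (S ∪ D).

(⊇) This inclusion fails. Take S = ∅, D = {1}, X = {1}; then 1 ∈ (D ∩ X) ∩ (S ∪ D) but 1 ∉ (D ∖ X) ∩ (S ∪ D).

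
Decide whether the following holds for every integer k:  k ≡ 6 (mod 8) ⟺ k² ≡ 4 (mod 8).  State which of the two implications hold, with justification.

The forward direction holds; the converse fails.

Forward direction. Suppose k ≡ 6 (mod 8). Write k = 8j + 6. Then (8j + 6)² = 64j² + 96j + 36 = 8(8j² + 12j + 4) + 4, so k² ≡ 4 (mod 8).

Converse. This fails: take k = 2. Then 2² = 4 ≡ 4 (mod 8), yet 2 ≡ 2 (mod 8), not 6.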